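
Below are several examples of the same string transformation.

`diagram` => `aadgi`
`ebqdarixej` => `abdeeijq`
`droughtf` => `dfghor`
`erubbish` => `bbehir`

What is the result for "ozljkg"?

What's happening: sort the characters into alphabetical order, then delete the last 2 characters.
Applying both steps to "ozljkg": "gjkloz", then "gjkl".

gjkl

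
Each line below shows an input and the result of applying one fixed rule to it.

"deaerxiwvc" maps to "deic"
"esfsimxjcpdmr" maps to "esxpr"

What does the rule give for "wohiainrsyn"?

Rule — keep one character in every 3, starting at position 1 (positions 1st, 4th, 7th, ...).
For "wohiainrsyn" the result is "winy".

winy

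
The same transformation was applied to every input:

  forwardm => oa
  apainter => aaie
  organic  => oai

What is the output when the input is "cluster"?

ue

Looking at the pairs, the operation is to keep only the vowels.
Doing the same to "cluster": "ue".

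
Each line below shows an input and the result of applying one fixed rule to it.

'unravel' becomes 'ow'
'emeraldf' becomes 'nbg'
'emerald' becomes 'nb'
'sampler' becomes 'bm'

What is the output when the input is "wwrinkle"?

Each output is the input with this applied: shift every letter 1 place forward in the alphabet (wrapping around), then keep one character in every 3, starting at position 2 (positions 2nd, 5th, 8th, ...).
"wwrinkle" → "xxsjolmf" → "xof".

xof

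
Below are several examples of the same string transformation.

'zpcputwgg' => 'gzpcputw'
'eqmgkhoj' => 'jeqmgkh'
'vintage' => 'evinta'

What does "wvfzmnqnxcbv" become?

vwvfzmnqnxc

What's happening: move the last 2 characters to the front (rotate right by 2), then delete the first character.
Starting from "wvfzmnqnxcbv": after the first operation, "bvwvfzmnqnxc"; after the second, "vwvfzmnqnxc".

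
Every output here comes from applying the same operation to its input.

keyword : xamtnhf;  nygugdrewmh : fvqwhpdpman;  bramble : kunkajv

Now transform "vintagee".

pnnerwcj

In each case the input is transformed by: shift every letter 9 places forward in the alphabet (wrapping around), then move the last 3 characters to the front (rotate right by 3).
On "vintagee": the first step gives "erwcjpnn", and the second then gives "pnnerwcj".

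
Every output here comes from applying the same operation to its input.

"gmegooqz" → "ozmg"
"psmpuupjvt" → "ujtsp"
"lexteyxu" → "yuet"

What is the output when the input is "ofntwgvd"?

The rule is to keep every other character starting from the second (positions 2nd, 4th, 6th, ...), then move the first 2 characters to the end (rotate left by 2).
So "ofntwgvd" becomes "gdft".

gdft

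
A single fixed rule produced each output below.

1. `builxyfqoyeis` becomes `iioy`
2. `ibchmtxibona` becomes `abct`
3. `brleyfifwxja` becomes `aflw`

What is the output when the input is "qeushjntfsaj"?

The rule is to keep one character in every 3, starting at position 3 (positions 3rd, 6th, 9th, ...), then sort the characters into alphabetical order.
On "qeushjntfsaj": the first step gives "ujfj", and the second then gives "fjju".
(Check on "ibchmtxibona": → "ctba" → "abct" ✓)

fjju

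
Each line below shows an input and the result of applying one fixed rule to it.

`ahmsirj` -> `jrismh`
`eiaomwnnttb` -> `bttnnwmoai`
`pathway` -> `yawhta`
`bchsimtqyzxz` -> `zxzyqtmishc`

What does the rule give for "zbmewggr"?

Each output is the input with this applied: delete the first character, then reverse the string.
On "zbmewggr": the first step gives "bmewggr", and the second then gives "rggwemb".

rggwemb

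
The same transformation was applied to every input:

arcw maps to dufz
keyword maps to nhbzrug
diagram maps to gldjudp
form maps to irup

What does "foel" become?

irho

What's happening: shift every letter 3 places forward in the alphabet (wrapping around).
"foel" → "irho".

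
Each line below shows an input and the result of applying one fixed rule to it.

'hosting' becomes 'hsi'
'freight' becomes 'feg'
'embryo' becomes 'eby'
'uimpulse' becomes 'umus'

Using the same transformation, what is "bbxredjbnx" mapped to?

bxejn

Looking at the pairs, the operation is to delete the last character, then keep every other character starting from the first (positions 1st, 3rd, 5th, ...).
Applying both steps to "bbxredjbnx": "bbxredjbn", then "bxejn".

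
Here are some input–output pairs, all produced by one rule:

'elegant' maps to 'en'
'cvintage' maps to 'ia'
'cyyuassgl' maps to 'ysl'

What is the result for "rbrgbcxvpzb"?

Looking at the pairs, the operation is to keep one character in every 3, starting at position 3 (positions 3rd, 6th, 9th, ...).
On "rbrgbcxvpzb" that produces "rcp".

rcp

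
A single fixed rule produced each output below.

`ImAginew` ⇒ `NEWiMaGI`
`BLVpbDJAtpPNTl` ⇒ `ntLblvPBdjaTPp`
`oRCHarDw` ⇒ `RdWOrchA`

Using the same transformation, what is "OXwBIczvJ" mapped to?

Each output is the input with this applied: move the last 3 characters to the front (rotate right by 3), then flip the case of every letter.
Working it through for "OXwBIczvJ": intermediate "zvJOXwBIc", final "ZVjoxWbiC".

ZVjoxWbiC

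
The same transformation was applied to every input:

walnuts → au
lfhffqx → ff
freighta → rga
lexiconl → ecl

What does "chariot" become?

hi

The transformation: keep one character in every 3, starting at position 2 (positions 2nd, 5th, 8th, ...).
Doing the same to "chariot": "hi".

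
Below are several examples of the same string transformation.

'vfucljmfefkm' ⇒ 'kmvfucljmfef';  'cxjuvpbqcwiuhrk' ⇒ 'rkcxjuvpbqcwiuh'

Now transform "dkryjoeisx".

sxdkryjoei

Looking at the pairs, the operation is to move the last 2 characters to the front (rotate right by 2).
So "dkryjoeisx" becomes "sxdkryjoei".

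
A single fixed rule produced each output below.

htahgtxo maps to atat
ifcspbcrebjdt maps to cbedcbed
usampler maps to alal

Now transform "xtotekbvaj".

Looking at the pairs, the operation is to keep one character in every 3, starting at position 3 (positions 3rd, 6th, 9th, ...), then write the whole string twice.
Applying both steps to "xtotekbvaj": "oka", then "okaoka".
(Check on "usampler": → "al" → "alal" ✓)

okaoka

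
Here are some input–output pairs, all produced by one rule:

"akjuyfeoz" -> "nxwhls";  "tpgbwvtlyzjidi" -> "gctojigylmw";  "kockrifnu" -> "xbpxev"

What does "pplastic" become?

In each case the input is transformed by: delete the last 3 characters, then shift every letter 13 places forward in the alphabet (wrapping around) — i.e. ROT13.
Working it through for "pplastic": intermediate "pplas", final "ccynf".

ccynf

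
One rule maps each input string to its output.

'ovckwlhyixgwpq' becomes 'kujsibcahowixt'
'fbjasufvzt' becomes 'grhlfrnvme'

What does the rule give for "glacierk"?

The pattern: shift every letter 12 places forward in the alphabet (wrapping around), then swap the front and back halves of the string.
"glacierk" → "sxmouqdw" → "uqdwsxmo".

uqdwsxmo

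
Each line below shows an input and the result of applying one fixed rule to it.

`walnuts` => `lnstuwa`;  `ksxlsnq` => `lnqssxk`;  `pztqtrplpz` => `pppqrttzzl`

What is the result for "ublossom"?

lmoossub

What's happening: sort the characters into alphabetical order, then move the first character to the end.
On "ublossom" that produces "lmoossub".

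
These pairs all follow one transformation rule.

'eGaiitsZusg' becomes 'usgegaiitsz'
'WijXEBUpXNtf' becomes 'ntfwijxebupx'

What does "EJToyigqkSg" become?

Each output is the input with this applied: move the last 3 characters to the front (rotate right by 3), then convert every letter to lowercase.
Working it through for "EJToyigqkSg": intermediate "kSgEJToyigq", final "ksgejtoyigq".
(Check on "WijXEBUpXNtf": → "NtfWijXEBUpX" → "ntfwijxebupx" ✓)

ksgejtoyigq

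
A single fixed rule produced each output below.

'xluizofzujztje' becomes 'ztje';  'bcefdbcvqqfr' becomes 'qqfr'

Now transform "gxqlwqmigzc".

igzc

Looking at the pairs, the operation is to keep only the last 4 characters.
Applying that to "gxqlwqmigzc" gives "igzc".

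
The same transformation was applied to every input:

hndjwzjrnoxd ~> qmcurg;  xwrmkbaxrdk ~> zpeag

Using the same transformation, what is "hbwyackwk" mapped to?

ebfz

What's happening: keep every other character starting from the second (positions 2nd, 4th, 6th, ...), then shift every letter 3 places forward in the alphabet (wrapping around).
So "hbwyackwk" becomes "ebfz".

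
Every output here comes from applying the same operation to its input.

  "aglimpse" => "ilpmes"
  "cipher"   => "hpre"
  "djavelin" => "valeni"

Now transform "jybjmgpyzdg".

jbgmypdzg

The transformation: swap each adjacent pair of characters (1↔2, 3↔4, ...), then delete the first 2 characters.
For "jybjmgpyzdg", step one produces "yjjbgmypdzg"; step two turns that into "jbgmypdzg".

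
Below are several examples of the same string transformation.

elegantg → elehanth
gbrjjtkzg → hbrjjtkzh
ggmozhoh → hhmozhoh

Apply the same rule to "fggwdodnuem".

fhhwdodnuem

Looking at the pairs, the operation is to replace every "g" with "h".
Applying that to "fggwdodnuem" gives "fhhwdodnuem".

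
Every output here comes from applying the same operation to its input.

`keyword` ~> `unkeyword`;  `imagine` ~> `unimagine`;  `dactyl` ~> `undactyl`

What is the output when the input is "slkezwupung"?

Rule — prepend "un".
Doing the same to "slkezwupung": "unslkezwupung".

unslkezwupung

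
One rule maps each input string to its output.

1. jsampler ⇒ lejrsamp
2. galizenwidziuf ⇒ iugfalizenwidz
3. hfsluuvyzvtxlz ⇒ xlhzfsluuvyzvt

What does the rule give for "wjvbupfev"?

fewvjvbup

The pattern: swap the first and last characters, then move the last 3 characters to the front (rotate right by 3).
"wjvbupfev" → "vjvbupfew" → "fewvjvbup".
(Check on "jsampler": → "rsamplej" → "lejrsamp" ✓)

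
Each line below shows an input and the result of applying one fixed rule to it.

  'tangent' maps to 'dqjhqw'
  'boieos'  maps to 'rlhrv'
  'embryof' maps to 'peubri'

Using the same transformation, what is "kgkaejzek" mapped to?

jndhmchn

The transformation: shift every letter 3 places forward in the alphabet (wrapping around), then delete the first character.
On "kgkaejzek": the first step gives "njndhmchn", and the second then gives "jndhmchn".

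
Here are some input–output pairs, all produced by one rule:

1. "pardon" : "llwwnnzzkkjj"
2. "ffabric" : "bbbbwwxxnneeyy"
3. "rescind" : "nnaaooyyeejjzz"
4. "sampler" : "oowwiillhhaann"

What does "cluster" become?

yyhhqqooppaann

The pattern: double every character, then shift every letter 4 places backward in the alphabet (wrapping around).
Starting from "cluster": after the first operation, "cclluusstteerr"; after the second, "yyhhqqooppaann".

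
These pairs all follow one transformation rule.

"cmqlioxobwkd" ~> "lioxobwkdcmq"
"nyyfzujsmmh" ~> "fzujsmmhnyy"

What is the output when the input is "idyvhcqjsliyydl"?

The rule is to move the first 3 characters to the end (rotate left by 3).
"idyvhcqjsliyydl" → "vhcqjsliyydlidy".

vhcqjsliyydlidy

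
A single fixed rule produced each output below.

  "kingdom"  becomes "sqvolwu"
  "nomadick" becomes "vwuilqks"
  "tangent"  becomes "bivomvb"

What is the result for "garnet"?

oizvmb

Rule — shift every letter 8 places forward in the alphabet (wrapping around).
So "garnet" becomes "oizvmb".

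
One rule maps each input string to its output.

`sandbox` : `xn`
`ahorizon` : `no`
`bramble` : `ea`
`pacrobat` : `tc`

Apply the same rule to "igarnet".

Each output is the input with this applied: move the last 3 characters to the front (rotate right by 3), then keep one character in every 3, starting at position 3 (positions 3rd, 6th, 9th, ...).
So "igarnet" becomes "ta".

ta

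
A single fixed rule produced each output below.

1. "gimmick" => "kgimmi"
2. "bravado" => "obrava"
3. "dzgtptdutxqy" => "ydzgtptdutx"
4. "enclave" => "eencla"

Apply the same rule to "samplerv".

The transformation: move the last character to the front, then delete the last character.
Starting from "samplerv": after the first operation, "vsampler"; after the second, "vsample".
(Check on "bravado": → "obravad" → "obrava" ✓)

vsample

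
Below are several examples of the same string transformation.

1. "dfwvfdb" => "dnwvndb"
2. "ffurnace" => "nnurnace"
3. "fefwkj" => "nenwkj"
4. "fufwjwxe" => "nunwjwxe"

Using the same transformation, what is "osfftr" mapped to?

Rule — replace every "f" with "n".
For "osfftr" the result is "osnntr".

osnntr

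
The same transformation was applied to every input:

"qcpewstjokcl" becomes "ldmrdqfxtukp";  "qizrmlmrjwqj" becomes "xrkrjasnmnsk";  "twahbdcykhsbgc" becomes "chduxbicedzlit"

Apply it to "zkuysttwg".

uxhalvztu

Each output is the input with this applied: shift every letter 1 place forward in the alphabet (wrapping around), then move the last 3 characters to the front (rotate right by 3).
For "zkuysttwg" the result is "uxhalvztu".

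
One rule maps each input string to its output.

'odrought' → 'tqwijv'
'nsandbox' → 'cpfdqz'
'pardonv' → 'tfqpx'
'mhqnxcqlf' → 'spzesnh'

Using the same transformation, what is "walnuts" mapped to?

npwvu

In each case the input is transformed by: shift every letter 2 places forward in the alphabet (wrapping around), then delete the first 2 characters.
For "walnuts", step one produces "ycnpwvu"; step two turns that into "npwvu".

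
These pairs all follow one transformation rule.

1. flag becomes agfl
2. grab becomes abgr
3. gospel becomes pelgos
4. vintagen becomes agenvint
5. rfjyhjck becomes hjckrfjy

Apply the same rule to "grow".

Rule — swap the front and back halves of the string.
Doing the same to "grow": "owgr".

owgr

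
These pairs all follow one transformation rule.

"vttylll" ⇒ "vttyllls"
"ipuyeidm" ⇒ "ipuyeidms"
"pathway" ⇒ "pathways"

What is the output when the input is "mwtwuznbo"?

Rule — append "s".
Applying that to "mwtwuznbo" gives "mwtwuznbos".

mwtwuznbos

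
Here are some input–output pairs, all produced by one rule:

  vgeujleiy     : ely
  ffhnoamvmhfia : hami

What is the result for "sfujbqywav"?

Looking at the pairs, the operation is to keep one character in every 3, starting at position 3 (positions 3rd, 6th, 9th, ...).
Applying that to "sfujbqywav" gives "uqa".

uqa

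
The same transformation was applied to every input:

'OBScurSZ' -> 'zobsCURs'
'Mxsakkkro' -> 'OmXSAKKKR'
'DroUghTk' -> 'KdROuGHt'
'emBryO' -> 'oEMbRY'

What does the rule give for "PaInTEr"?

The rule is to flip the case of every letter, then move the last character to the front.
"PaInTEr" → "pAiNteR" → "RpAiNte".
(Check on "OBScurSZ": → "obsCURsz" → "zobsCURs" ✓)

RpAiNte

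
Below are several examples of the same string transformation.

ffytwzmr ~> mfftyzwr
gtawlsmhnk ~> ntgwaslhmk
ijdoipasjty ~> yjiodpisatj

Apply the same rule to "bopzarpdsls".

Rule — swap each adjacent pair of characters (1↔2, 3↔4, ...), then move the last character to the front.
On "bopzarpdsls": the first step gives "obzpradplss", and the second then gives "sobzpradpls".

sobzpradpls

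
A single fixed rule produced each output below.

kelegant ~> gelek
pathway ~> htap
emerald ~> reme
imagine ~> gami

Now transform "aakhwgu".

What's happening: reverse the string, then delete the first 3 characters.
For "aakhwgu" the result is "hkaa".

hkaa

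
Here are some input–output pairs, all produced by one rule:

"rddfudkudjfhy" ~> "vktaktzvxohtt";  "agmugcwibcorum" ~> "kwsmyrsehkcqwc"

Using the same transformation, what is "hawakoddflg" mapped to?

Looking at the pairs, the operation is to move the first 3 characters to the end (rotate left by 3), then shift every letter 10 places backward in the alphabet (wrapping around).
Applying both steps to "hawakoddflg": "akoddflghaw", then "qaettvbwxqm".

qaettvbwxqm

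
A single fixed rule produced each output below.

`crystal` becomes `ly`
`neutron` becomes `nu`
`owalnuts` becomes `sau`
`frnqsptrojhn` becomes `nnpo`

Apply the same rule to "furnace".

er

The rule is to move the last 2 characters to the front (rotate right by 2), then keep one character in every 3, starting at position 2 (positions 2nd, 5th, 8th, ...).
Working it through for "furnace": intermediate "cefurna", final "er".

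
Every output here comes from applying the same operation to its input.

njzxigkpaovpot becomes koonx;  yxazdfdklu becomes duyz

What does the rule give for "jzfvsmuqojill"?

ujljv

The pattern: keep one character in every 3, starting at position 1 (positions 1st, 4th, 7th, ...), then move the first 2 characters to the end (rotate left by 2).
For "jzfvsmuqojill" the result is "ujljv".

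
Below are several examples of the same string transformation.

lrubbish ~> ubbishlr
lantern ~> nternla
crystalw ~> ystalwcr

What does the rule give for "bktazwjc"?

Rule — move the first 2 characters to the end (rotate left by 2).
Doing the same to "bktazwjc": "tazwjcbk".

tazwjcbk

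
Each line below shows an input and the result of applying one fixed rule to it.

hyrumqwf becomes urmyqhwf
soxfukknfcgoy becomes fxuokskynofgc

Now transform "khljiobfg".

jlihokbgf

The rule is to move the first 3 characters to the end (rotate left by 3), then take characters alternately from the front and the back (1st, last, 2nd, 2nd-last, ...).
Working it through for "khljiobfg": intermediate "jiobfgkhl", final "jlihokbgf".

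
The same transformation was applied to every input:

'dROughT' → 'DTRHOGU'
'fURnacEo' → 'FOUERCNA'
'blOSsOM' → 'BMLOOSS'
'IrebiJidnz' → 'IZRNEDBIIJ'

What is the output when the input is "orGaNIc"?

What's happening: take characters alternately from the front and the back (1st, last, 2nd, 2nd-last, ...), then convert every letter to uppercase.
Starting from "orGaNIc": after the first operation, "ocrIGNa"; after the second, "OCRIGNA".
(Check on "fURnacEo": → "foUERcna" → "FOUERCNA" ✓)

OCRIGNA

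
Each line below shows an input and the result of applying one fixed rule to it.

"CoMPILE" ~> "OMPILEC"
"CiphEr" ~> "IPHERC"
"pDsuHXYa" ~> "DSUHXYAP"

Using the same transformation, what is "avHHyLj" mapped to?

VHHYLJA

What's happening: move the first character to the end, then convert every letter to uppercase.
Working it through for "avHHyLj": intermediate "vHHyLja", final "VHHYLJA".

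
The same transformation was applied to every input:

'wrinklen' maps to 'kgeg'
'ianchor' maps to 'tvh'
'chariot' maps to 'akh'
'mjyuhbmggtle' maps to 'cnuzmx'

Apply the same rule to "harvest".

The transformation: shift every letter 7 places backward in the alphabet (wrapping around), then keep every other character starting from the second (positions 2nd, 4th, 6th, ...).
Working it through for "harvest": intermediate "atkoxlm", final "tol".
(Check on "wrinklen": → "pkbgdexg" → "kgeg" ✓)

tol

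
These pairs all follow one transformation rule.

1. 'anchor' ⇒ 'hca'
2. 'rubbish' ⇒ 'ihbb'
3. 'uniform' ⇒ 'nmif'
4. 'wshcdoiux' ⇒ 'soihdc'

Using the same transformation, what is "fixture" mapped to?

Rule — sort the characters into reverse alphabetical order, then delete the first 3 characters.
For "fixture", step one produces "xutrife"; step two turns that into "rife".
(Check on "wshcdoiux": → "xwusoihdc" → "soihdc" ✓)

rife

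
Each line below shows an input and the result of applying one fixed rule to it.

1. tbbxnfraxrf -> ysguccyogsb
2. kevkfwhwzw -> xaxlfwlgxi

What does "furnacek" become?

What's happening: move the last 3 characters to the front (rotate right by 3), then shift every letter 1 place forward in the alphabet (wrapping around).
Doing the same to "furnacek": "dflgvsob".

dflgvsob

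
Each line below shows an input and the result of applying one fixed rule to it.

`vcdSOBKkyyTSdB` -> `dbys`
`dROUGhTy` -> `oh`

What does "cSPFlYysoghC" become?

Rule — keep one character in every 3, starting at position 3 (positions 3rd, 6th, 9th, ...), then convert every letter to lowercase.
Working it through for "cSPFlYysoghC": intermediate "PYoC", final "pyoc".
(Check on "dROUGhTy": → "Oh" → "oh" ✓)

pyoc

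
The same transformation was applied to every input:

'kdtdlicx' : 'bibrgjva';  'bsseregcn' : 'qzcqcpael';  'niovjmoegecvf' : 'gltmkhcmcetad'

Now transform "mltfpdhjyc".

jkdrbnhfaw

Looking at the pairs, the operation is to swap each adjacent pair of characters (1↔2, 3↔4, ...), then shift every letter 2 places backward in the alphabet (wrapping around).
Applying both steps to "mltfpdhjyc": "lmftdpjhcy", then "jkdrbnhfaw".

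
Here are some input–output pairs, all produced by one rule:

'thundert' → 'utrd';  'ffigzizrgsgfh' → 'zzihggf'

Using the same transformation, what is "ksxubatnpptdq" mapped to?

xttqpkb

The rule is to keep every other character starting from the first (positions 1st, 3rd, 5th, ...), then sort the characters into reverse alphabetical order.
For "ksxubatnpptdq", step one produces "kxbtptq"; step two turns that into "xttqpkb".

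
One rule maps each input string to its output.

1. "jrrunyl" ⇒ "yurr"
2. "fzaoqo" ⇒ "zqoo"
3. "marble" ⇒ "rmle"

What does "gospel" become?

The transformation: sort the characters into reverse alphabetical order, then keep only the first 4 characters.
Working it through for "gospel": intermediate "spolge", final "spol".

spol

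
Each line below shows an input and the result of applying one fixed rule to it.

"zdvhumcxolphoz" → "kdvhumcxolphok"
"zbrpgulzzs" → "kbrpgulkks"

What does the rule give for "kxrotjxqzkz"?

What's happening: replace every "z" with "k".
So "kxrotjxqzkz" becomes "kxrotjxqkkk".

kxrotjxqkkk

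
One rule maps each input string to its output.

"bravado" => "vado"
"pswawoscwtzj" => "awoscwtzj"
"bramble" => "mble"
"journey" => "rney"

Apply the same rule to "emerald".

In each case the input is transformed by: delete the first 3 characters.
On "emerald" that produces "rald".

rald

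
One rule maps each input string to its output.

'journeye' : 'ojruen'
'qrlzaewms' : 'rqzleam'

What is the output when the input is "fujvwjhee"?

ufvjjwe

Rule — swap each adjacent pair of characters (1↔2, 3↔4, ...), then delete the last 2 characters.
Starting from "fujvwjhee": after the first operation, "ufvjjwehe"; after the second, "ufvjjwe".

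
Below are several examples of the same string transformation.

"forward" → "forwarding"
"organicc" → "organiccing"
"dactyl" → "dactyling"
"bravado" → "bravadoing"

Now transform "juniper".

junipering

The transformation: append "ing".
"juniper" → "junipering".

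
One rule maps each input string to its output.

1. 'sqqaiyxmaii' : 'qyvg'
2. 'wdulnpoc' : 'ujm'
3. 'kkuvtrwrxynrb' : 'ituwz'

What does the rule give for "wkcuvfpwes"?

usnq

What's happening: keep one character in every 3, starting at position 1 (positions 1st, 4th, 7th, ...), then shift every letter 2 places backward in the alphabet (wrapping around).
"wkcuvfpwes" → "wups" → "usnq".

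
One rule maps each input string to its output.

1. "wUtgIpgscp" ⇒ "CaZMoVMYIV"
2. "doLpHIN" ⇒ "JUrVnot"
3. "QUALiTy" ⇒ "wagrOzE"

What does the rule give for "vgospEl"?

Rule — flip the case of every letter, then shift every letter 6 places forward in the alphabet (wrapping around).
For "vgospEl", step one produces "VGOSPeL"; step two turns that into "BMUYVkR".

BMUYVkR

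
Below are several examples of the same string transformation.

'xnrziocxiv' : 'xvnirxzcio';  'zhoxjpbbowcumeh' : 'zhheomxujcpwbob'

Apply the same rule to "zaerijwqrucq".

The rule is to take characters alternately from the front and the back (1st, last, 2nd, 2nd-last, ...).
So "zaerijwqrucq" becomes "zqaceurriqjw".

zqaceurriqjw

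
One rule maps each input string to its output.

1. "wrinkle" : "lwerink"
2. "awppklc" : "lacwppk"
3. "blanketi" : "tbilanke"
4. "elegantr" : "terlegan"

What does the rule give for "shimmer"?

What's happening: swap the first and last characters, then move the last 2 characters to the front (rotate right by 2).
On "shimmer": the first step gives "rhimmes", and the second then gives "esrhimm".

esrhimm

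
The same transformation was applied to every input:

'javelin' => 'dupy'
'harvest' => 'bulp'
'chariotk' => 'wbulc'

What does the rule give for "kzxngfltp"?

The transformation: shift every letter 6 places backward in the alphabet (wrapping around), then delete the last 3 characters.
"kzxngfltp" → "etrhazfnj" → "etrhaz".

etrhaz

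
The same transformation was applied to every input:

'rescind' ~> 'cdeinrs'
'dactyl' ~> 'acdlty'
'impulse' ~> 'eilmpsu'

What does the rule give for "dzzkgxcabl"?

The transformation: sort the characters into alphabetical order.
Applying that to "dzzkgxcabl" gives "abcdgklxzz".

abcdgklxzz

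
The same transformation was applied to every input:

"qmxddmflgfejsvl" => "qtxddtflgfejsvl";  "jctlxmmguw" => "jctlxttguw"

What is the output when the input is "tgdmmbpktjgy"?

Each output is the input with this applied: replace every "m" with "t".
On "tgdmmbpktjgy" that produces "tgdttbpktjgy".

tgdttbpktjgy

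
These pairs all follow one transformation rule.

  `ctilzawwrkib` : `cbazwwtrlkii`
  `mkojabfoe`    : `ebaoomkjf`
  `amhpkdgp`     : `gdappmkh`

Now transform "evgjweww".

geewwwvj

The rule is to sort the characters into reverse alphabetical order, then move the last 3 characters to the front (rotate right by 3).
On "evgjweww": the first step gives "wwwvjgee", and the second then gives "geewwwvj".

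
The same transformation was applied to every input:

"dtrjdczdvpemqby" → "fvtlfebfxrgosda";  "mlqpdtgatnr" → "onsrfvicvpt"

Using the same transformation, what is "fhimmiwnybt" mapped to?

The rule is to shift every letter 2 places forward in the alphabet (wrapping around).
Doing the same to "fhimmiwnybt": "hjkookypadv".

hjkookypadv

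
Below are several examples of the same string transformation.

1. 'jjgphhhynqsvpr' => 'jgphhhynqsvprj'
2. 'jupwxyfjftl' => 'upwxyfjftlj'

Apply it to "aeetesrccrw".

The transformation: move the first character to the end.
Applying that to "aeetesrccrw" gives "eetesrccrwa".

eetesrccrwa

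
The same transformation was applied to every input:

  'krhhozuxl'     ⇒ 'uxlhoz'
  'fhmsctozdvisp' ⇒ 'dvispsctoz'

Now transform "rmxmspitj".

The transformation: delete the first 3 characters, then swap the front and back halves of the string.
On "rmxmspitj": the first step gives "mspitj", and the second then gives "itjmsp".

itjmsp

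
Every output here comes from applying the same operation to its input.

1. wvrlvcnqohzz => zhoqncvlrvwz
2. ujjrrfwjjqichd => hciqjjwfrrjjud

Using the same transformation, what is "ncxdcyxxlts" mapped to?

Rule — move the last character to the front, then reverse the string.
"ncxdcyxxlts" → "sncxdcyxxlt" → "tlxxycdxcns".

tlxxycdxcns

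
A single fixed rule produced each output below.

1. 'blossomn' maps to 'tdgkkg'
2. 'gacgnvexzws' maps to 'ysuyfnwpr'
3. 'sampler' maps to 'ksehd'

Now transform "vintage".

nafls

In each case the input is transformed by: delete the last 2 characters, then shift every letter 8 places backward in the alphabet (wrapping around).
Starting from "vintage": after the first operation, "vinta"; after the second, "nafls".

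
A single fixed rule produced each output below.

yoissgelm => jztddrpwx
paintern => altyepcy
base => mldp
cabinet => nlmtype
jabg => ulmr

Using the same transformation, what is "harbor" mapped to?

slcmzc

Each output is the input with this applied: shift every letter 11 places forward in the alphabet (wrapping around).
On "harbor" that produces "slcmzc".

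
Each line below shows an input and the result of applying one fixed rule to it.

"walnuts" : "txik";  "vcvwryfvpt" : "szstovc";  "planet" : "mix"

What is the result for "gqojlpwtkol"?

dnlgimtq

The rule is to shift every letter 3 places backward in the alphabet (wrapping around), then delete the last 3 characters.
On "gqojlpwtkol" that produces "dnlgimtq".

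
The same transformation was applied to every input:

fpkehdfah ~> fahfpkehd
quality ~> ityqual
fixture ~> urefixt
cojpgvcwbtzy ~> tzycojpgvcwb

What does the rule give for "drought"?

Looking at the pairs, the operation is to move the last 3 characters to the front (rotate right by 3).
For "drought" the result is "ghtdrou".

ghtdrou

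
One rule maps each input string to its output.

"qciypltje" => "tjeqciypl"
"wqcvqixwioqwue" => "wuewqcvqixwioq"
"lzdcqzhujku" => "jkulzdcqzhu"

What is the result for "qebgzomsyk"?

Rule — move the last 3 characters to the front (rotate right by 3).
For "qebgzomsyk" the result is "sykqebgzom".

sykqebgzom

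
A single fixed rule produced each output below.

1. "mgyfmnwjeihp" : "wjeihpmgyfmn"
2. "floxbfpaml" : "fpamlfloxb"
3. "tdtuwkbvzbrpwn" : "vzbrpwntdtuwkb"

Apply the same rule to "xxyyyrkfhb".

rkfhbxxyyy

What's happening: swap the front and back halves of the string.
So "xxyyyrkfhb" becomes "rkfhbxxyyy".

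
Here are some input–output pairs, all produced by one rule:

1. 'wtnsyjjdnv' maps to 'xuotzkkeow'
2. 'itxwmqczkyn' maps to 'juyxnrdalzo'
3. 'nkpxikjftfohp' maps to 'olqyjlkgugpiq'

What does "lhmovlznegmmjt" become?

minpwmaofhnnku

Each output is the input with this applied: shift every letter 1 place forward in the alphabet (wrapping around).
"lhmovlznegmmjt" → "minpwmaofhnnku".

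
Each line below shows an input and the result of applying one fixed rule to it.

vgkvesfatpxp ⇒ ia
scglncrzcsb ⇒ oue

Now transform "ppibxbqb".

eaee

What's happening: shift every letter 3 places forward in the alphabet (wrapping around), then keep only the vowels.
For "ppibxbqb", step one produces "ssleaete"; step two turns that into "eaee".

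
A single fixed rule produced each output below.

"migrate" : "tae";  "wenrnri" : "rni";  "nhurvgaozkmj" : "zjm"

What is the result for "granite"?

tie

What's happening: swap each adjacent pair of characters (1↔2, 3↔4, ...), then keep only the last 3 characters.
Working it through for "granite": intermediate "rgnatie", final "tie".
(Check on "migrate": → "imrgtae" → "tae" ✓)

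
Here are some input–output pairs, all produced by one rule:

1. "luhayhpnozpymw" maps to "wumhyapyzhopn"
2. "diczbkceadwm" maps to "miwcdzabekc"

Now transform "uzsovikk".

kzksiov

Looking at the pairs, the operation is to take characters alternately from the front and the back (1st, last, 2nd, 2nd-last, ...), then delete the first character.
"uzsovikk" → "ukzksiov" → "kzksiov".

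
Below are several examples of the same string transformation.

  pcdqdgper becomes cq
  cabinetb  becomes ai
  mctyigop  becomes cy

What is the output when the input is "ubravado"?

ba

The rule is to keep every other character starting from the second (positions 2nd, 4th, 6th, ...), then delete the last 2 characters.
On "ubravado": the first step gives "baao", and the second then gives "ba".
(Check on "cabinetb": → "aieb" → "ai" ✓)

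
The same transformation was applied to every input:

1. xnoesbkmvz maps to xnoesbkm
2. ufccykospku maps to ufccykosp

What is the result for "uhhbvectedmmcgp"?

What's happening: delete the last 2 characters.
For "uhhbvectedmmcgp" the result is "uhhbvectedmmc".

uhhbvectedmmc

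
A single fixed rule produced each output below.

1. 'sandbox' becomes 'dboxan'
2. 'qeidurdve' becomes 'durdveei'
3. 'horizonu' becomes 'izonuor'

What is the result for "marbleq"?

What's happening: delete the first character, then move the first 2 characters to the end (rotate left by 2).
For "marbleq", step one produces "arbleq"; step two turns that into "bleqar".
(Check on "horizonu": → "orizonu" → "izonuor" ✓)

bleqar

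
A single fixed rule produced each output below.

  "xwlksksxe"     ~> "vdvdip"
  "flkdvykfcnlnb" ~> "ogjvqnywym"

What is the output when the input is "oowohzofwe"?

Looking at the pairs, the operation is to delete the first 3 characters, then shift every letter 11 places forward in the alphabet (wrapping around).
On "oowohzofwe": the first step gives "ohzofwe", and the second then gives "zskzqhp".
(Check on "flkdvykfcnlnb": → "dvykfcnlnb" → "ogjvqnywym" ✓)

zskzqhp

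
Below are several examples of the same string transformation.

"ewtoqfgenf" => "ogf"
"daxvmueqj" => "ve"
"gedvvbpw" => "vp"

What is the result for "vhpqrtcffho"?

qch

The pattern: keep one character in every 3, starting at position 1 (positions 1st, 4th, 7th, ...), then delete the first character.
Applying both steps to "vhpqrtcffho": "vqch", then "qch".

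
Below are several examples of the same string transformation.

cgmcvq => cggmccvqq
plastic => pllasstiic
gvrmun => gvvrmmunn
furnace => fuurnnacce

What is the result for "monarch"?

moonaarcch

The transformation: repeat every character 3 times, then keep every other character starting from the second (positions 2nd, 4th, 6th, ...).
"monarch" → "mmmooonnnaaarrrccchhh" → "moonaarcch".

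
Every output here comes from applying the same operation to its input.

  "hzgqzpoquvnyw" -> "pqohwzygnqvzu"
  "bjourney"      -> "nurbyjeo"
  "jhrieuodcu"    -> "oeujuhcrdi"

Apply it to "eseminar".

nmiersae

The transformation: take characters alternately from the front and the back (1st, last, 2nd, 2nd-last, ...), then move the last 3 characters to the front (rotate right by 3).
Applying both steps to "eseminar": "ersaenmi", then "nmiersae".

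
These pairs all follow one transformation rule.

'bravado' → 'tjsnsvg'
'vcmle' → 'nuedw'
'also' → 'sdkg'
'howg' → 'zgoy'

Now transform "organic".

Looking at the pairs, the operation is to shift every letter 8 places backward in the alphabet (wrapping around).
For "organic" the result is "gjysfau".

gjysfau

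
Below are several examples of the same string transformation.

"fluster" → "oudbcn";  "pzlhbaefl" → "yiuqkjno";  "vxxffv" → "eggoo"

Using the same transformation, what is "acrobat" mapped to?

Each output is the input with this applied: shift every letter 9 places forward in the alphabet (wrapping around), then delete the last character.
On "acrobat": the first step gives "jlaxkjc", and the second then gives "jlaxkj".

jlaxkj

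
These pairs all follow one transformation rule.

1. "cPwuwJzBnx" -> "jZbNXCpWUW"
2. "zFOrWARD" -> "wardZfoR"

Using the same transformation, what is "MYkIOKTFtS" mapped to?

ktfTsmyKio

Looking at the pairs, the operation is to flip the case of every letter, then swap the front and back halves of the string.
Working it through for "MYkIOKTFtS": intermediate "myKioktfTs", final "ktfTsmyKio".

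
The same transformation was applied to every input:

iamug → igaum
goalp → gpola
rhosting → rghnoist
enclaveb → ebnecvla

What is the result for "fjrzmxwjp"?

fpjjrwzxm

What's happening: take characters alternately from the front and the back (1st, last, 2nd, 2nd-last, ...).
So "fjrzmxwjp" becomes "fpjjrwzxm".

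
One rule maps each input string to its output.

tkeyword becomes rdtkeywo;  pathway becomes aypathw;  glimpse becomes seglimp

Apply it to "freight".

htfreig

Rule — move the last 2 characters to the front (rotate right by 2).
For "freight" the result is "htfreig".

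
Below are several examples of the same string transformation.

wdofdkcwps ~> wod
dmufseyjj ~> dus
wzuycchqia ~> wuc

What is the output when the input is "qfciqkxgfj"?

qcq

The pattern: keep every other character starting from the first (positions 1st, 3rd, 5th, ...), then keep only the first 3 characters.
For "qfciqkxgfj", step one produces "qcqxf"; step two turns that into "qcq".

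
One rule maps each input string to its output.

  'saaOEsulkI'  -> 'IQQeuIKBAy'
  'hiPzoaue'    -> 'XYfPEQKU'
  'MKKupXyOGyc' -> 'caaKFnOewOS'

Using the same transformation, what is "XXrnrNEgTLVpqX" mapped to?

nnHDHduWjblFGn

Looking at the pairs, the operation is to shift every letter 10 places backward in the alphabet (wrapping around), then flip the case of every letter.
Starting from "XXrnrNEgTLVpqX": after the first operation, "NNhdhDUwJBLfgN"; after the second, "nnHDHduWjblFGn".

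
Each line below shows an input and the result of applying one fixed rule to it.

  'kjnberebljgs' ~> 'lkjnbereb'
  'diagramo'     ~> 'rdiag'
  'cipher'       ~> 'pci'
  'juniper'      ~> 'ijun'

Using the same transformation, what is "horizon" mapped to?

The transformation: delete the last 3 characters, then move the last character to the front.
On "horizon" that produces "ihor".

ihor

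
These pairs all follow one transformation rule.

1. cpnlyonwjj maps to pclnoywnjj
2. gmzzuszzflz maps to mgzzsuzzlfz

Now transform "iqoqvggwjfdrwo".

qiqogvwgfjrdow

In each case the input is transformed by: swap each adjacent pair of characters (1↔2, 3↔4, ...).
So "iqoqvggwjfdrwo" becomes "qiqogvwgfjrdow".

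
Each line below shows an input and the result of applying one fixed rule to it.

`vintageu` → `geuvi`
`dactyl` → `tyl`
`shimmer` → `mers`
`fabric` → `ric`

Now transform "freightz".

htzfr

Rule — move the last 3 characters to the front (rotate right by 3), then delete the last 3 characters.
On "freightz": the first step gives "htzfreig", and the second then gives "htzfr".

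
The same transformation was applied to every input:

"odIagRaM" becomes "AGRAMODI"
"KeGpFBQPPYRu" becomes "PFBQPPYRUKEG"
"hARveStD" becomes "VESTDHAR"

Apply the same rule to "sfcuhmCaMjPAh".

In each case the input is transformed by: move the first 3 characters to the end (rotate left by 3), then convert every letter to uppercase.
Doing the same to "sfcuhmCaMjPAh": "UHMCAMJPAHSFC".

UHMCAMJPAHSFC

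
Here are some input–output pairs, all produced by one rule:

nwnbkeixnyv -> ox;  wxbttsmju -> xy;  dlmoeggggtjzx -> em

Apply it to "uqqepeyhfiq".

vr

In each case the input is transformed by: shift every letter 1 place forward in the alphabet (wrapping around), then keep only the first 2 characters.
Starting from "uqqepeyhfiq": after the first operation, "vrrfqfzigjr"; after the second, "vr".
(Check on "dlmoeggggtjzx": → "emnpfhhhhukay" → "em" ✓)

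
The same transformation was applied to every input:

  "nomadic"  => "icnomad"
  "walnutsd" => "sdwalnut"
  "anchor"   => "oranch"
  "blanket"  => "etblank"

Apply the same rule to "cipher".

erciph

Looking at the pairs, the operation is to move the last 2 characters to the front (rotate right by 2).
So "cipher" becomes "erciph".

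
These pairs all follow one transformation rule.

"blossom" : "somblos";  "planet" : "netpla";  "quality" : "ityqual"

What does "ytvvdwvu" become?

What's happening: move the last 3 characters to the front (rotate right by 3).
On "ytvvdwvu" that produces "wvuytvvd".

wvuytvvd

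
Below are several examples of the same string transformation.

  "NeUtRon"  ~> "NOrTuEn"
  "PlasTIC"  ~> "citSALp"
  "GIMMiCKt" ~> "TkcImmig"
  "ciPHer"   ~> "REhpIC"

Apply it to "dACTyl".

LYtcaD

The transformation: reverse the string, then flip the case of every letter.
On "dACTyl": the first step gives "lyTCAd", and the second then gives "LYtcaD".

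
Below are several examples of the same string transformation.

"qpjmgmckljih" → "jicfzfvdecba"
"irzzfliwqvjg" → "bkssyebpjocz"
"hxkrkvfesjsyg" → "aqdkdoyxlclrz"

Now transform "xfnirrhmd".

The rule is to shift every letter 7 places backward in the alphabet (wrapping around).
On "xfnirrhmd" that produces "qygbkkafw".

qygbkkafw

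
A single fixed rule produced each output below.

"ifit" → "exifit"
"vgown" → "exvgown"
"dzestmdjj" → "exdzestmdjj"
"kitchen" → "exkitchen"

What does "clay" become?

What's happening: prepend "ex".
For "clay" the result is "exclay".

exclay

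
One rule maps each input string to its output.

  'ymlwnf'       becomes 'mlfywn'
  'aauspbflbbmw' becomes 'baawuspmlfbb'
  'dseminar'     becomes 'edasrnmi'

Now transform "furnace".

ecaurnf

The pattern: sort the characters into reverse alphabetical order, then move the last 3 characters to the front (rotate right by 3).
For "furnace", step one produces "urnfeca"; step two turns that into "ecaurnf".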